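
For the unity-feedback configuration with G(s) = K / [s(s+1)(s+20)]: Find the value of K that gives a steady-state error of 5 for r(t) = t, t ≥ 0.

4

System type = 1 (one pole at s=0).
K_v = lim_{s→0} s·G(s) = K / (1·20) = 0.05·K.
e_ss = 1/K_v = 5 ⇒ K_v = 0.2 ⇒ K = 0.2/0.05 = 4.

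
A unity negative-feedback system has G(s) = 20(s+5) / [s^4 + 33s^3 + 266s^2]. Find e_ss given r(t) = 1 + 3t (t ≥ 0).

0

The denominator has no term below 266s^2 — 2 poles at s=0, type 2. By superposition:
  • 1: tracked with zero error.
  • 3t: tracked with zero error.
Total e_ss = 0.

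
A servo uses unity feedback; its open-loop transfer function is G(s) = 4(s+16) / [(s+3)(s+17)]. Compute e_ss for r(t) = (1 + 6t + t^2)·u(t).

infinity

G(s) has no factors of s in the denominator, so the system is type 0. By superposition:
  • 1: e_ss = 1/(1+K_p) with K_p=64/51 → 51/115.
  • 6t: a type-0 system cannot track it, e_ss → ∞.
  • t^2: a type-0 system cannot track it, e_ss → ∞.
The unbounded component dominates.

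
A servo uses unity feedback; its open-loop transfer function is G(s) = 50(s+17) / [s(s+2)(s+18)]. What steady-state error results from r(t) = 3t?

54/425

System type = 1 (one pole at s=0).
K_v = lim_{s→0} s·G(s) = 50·17 / (2·18) = 425/18.
e_ss = 3/K_v = 3/(425/18) = 54/425.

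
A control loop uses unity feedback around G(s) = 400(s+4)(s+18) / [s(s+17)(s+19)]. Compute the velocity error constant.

28800/323

The open loop has one pole at the origin → type 1 system.
K_v = lim_{s→0} s·G(s) = 400·4·18 / (17·19) = 28800/323.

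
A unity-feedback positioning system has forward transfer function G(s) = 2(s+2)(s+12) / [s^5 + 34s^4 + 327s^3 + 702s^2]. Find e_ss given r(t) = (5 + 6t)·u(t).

0

Factoring s^2 from the denominator leaves a polynomial with constant term 702, so the system is type 2. By superposition:
  • 5: tracked with zero error.
  • 6t: tracked with zero error.
Total e_ss = 0.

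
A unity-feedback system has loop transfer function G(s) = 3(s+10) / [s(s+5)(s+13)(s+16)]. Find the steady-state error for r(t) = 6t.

The open loop has one pole at the origin → type 1 system.
K_v = lim_{s→0} s·G(s) = 3·10 / (5·13·16) = 3/104.
e_ss = 6/K_v = 6/(3/104) = 208.

208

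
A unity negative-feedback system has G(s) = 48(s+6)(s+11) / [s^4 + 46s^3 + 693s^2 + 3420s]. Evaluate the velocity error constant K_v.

88/95

The denominator has no term below 3420s — 1 pole at s=0, type 1.
K_v = lim_{s→0} s·G(s) = 48·6·11 / 3420 = 88/95.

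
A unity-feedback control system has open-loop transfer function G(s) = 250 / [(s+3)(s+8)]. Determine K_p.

125/12

No free integrators in G(s): this is a type 0 system.
K_p = lim_{s→0} G(s) = 250 / (3·8) = 125/12.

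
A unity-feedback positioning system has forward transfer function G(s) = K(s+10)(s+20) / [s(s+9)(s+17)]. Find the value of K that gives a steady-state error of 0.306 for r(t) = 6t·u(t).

G(s) has one factor of s in the denominator, so the system is type 1.
K_v = lim_{s→0} s·G(s) = K·10·20 / (9·17) = (200/153)·K.
e_ss = 6/K_v = 0.306 ⇒ K_v = 1000/51 ⇒ K = (1000/51)/(200/153) = 15.

15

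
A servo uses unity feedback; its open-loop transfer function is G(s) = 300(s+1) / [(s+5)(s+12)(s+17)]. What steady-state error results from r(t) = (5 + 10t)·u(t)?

infinity

The open loop has no poles at the origin → type 0 system. Treating each term separately:
  • 5: e_ss = 5/(1+K_p) with K_p=5/17 → 85/22.
  • 10t: a type-0 system cannot track it, e_ss → ∞.
The unbounded component dominates.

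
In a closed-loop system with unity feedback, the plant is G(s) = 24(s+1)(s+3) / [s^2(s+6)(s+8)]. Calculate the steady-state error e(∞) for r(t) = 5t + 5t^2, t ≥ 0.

20/3

Two free integrators in G(s): this is a type 2 system. Taking each input component in turn:
  • 5t: tracked with zero error.
  • 5t^2: e_ss = 10/K_a with K_a=1.5 → 20/3.
Total e_ss = 20/3.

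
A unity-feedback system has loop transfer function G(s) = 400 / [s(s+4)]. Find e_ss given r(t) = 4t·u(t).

0.04

G(s) has one factor of s in the denominator, so the system is type 1.
K_v = lim_{s→0} s·G(s) = 400 / (4) = 100.
e_ss = 4/K_v = 4/100 = 0.04.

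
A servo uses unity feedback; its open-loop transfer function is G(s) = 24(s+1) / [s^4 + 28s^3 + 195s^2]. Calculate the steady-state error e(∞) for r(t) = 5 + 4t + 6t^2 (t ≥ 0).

97.5

Factoring s^2 from the denominator leaves a polynomial with constant term 195, so the system is type 2. By superposition:
  • 5: tracked with zero error.
  • 4t: tracked with zero error.
  • 6t^2: e_ss = 12/K_a with K_a=8/65 → 97.5.
Total e_ss = 97.5.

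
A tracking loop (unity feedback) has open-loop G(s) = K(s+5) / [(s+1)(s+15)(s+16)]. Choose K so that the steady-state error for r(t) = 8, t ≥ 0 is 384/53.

G(s) has no factors of s in the denominator, so the system is type 0.
K_p = lim_{s→0} G(s) = K·5 / (1·15·16) = (1/48)·K.
e_ss = 8/(1 + K_p) = 384/53 ⇒ 1 + (1/48)·K = 53/48 ⇒ K = 5.

5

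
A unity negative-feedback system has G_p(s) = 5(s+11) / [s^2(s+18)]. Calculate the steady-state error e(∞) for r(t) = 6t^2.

216/55

System type = 2 (two poles at s=0).
K_a = lim_{s→0} s^2·G_p(s) = 5·11 / (18) = 55/18.
r(t) = 6t^2 gives R(s) = 12/s^3.
e_ss = 12/K_a = 12/(55/18) = 216/55.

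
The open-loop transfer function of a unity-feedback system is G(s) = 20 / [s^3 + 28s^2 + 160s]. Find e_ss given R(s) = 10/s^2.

80

Factoring s from the denominator leaves a polynomial with constant term 160, so the system is type 1.
K_v = lim_{s→0} s·G(s) = 20 / 160 = 0.125.
e_ss = 10/K_v = 10/0.125 = 80.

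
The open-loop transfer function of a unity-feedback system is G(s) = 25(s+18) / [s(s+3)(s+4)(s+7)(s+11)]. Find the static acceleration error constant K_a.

One free integrator in G(s): this is a type 1 system.
K_a = lim_{s→0} s^2·G(s) = 0 (the extra factor of s kills the finite limit).

0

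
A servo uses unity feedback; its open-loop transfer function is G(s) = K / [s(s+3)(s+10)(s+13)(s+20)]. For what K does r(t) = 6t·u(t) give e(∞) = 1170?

40

The open loop has one pole at the origin → type 1 system.
K_v = lim_{s→0} s·G(s) = K / (3·10·13·20) = (1/7800)·K.
e_ss = 6/K_v = 1170 ⇒ K_v = 1/195 ⇒ K = (1/195)/(1/7800) = 40.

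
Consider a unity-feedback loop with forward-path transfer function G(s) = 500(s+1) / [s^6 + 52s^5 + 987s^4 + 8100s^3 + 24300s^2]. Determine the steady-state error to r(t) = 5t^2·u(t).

Lowest-order denominator term is 24300s^2, so the open loop has 2 poles at the origin → type 2 system.
K_a = lim_{s→0} s^2·G(s) = 500·1 / 24300 = 5/243.
r(t) = 5t^2 gives R(s) = 10/s^3.
e_ss = 10/K_a = 10/(5/243) = 486.

486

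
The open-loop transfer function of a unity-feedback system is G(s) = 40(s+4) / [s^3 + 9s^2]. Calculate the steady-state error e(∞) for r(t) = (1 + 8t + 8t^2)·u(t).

Lowest-order denominator term is 9s^2, so the open loop has 2 poles at the origin → type 2 system. By superposition:
  • 1: tracked with zero error.
  • 8t: tracked with zero error.
  • 8t^2: e_ss = 16/K_a with K_a=160/9 → 0.9.
Total e_ss = 0.9.

0.9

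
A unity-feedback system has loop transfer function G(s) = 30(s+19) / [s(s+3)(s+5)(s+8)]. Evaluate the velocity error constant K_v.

4.75

One free integrator in G(s): this is a type 1 system.
K_v = lim_{s→0} s·G(s) = 30·19 / (3·5·8) = 4.75.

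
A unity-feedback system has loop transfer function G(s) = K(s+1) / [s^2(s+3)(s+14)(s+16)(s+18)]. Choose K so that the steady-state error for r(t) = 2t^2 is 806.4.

The open loop has two poles at the origin → type 2 system.
K_a = lim_{s→0} s^2·G(s) = K·1 / (3·14·16·18) = (1/12096)·K.
e_ss = 4/K_a = 806.4 ⇒ K_a = 5/1008 ⇒ K = (5/1008)/(1/12096) = 60.

60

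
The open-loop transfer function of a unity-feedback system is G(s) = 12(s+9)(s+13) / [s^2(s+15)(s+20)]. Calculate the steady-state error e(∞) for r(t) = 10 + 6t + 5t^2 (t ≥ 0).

250/117

Two free integrators in G(s): this is a type 2 system. Treating each term separately:
  • 10: tracked with zero error.
  • 6t: tracked with zero error.
  • 5t^2: e_ss = 10/K_a with K_a=4.68 → 250/117.
Total e_ss = 250/117.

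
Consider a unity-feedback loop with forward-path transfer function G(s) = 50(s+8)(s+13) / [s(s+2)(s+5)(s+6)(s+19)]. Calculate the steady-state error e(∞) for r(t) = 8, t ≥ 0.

0

The open loop has one pole at the origin → type 1 system.
K_p = ∞ for a type-1 system; e_ss to a step is zero.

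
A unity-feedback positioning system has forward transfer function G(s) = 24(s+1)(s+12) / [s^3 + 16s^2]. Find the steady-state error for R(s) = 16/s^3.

8/9

Lowest-order denominator term is 16s^2, so the open loop has 2 poles at the origin → type 2 system.
K_a = lim_{s→0} s^2·G(s) = 24·1·12 / 16 = 18.
r(t) = 8t^2 gives R(s) = 16/s^3.
e_ss = 16/K_a = 16/18 = 8/9.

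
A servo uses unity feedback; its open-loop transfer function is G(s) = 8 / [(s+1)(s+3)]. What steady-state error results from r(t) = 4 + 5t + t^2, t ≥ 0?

infinity

The open loop has no poles at the origin → type 0 system. Taking each input component in turn:
  • 4: e_ss = 4/(1+K_p) with K_p=8/3 → 12/11.
  • 5t: a type-0 system cannot track it, e_ss → ∞.
  • t^2: a type-0 system cannot track it, e_ss → ∞.
The unbounded component dominates.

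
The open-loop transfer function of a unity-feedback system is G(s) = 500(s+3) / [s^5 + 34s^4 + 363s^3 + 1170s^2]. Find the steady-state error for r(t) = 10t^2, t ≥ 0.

15.6

Factoring s^2 from the denominator leaves a polynomial with constant term 1170, so the system is type 2.
K_a = lim_{s→0} s^2·G(s) = 500·3 / 1170 = 50/39.
r(t) = 10t^2 gives R(s) = 20/s^3.
e_ss = 20/K_a = 20/(50/39) = 15.6.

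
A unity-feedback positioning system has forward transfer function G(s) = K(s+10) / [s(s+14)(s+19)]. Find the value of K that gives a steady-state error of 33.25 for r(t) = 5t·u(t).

4

G(s) has one factor of s in the denominator, so the system is type 1.
K_v = lim_{s→0} s·G(s) = K·10 / (14·19) = (5/133)·K.
e_ss = 5/K_v = 33.25 ⇒ K_v = 20/133 ⇒ K = (20/133)/(5/133) = 4.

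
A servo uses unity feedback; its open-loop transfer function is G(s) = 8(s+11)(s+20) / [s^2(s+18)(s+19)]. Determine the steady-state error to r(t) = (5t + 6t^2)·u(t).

513/220

G(s) has two factors of s in the denominator, so the system is type 2. Taking each input component in turn:
  • 5t: tracked with zero error.
  • 6t^2: e_ss = 12/K_a with K_a=880/171 → 513/220.
Total e_ss = 513/220.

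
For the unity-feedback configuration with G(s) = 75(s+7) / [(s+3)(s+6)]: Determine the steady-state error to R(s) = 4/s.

No free integrators in G(s): this is a type 0 system.
K_p = lim_{s→0} G(s) = 75·7 / (3·6) = 175/6.
e_ss = 4/(1 + K_p) = 4/(181/6) = 24/181.

24/181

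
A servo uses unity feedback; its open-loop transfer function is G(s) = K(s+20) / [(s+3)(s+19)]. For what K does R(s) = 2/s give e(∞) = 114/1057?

The open loop has no poles at the origin → type 0 system.
K_p = lim_{s→0} G(s) = K·20 / (3·19) = (20/57)·K.
e_ss = 2/(1 + K_p) = 114/1057 ⇒ 1 + (20/57)·K = 1057/57 ⇒ K = 50.

50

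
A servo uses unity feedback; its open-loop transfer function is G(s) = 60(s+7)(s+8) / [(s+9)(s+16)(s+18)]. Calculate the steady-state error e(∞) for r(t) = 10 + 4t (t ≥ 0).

System type = 0 (no poles at s=0). By superposition:
  • 10: e_ss = 10/(1+K_p) with K_p=35/27 → 135/31.
  • 4t: a type-0 system cannot track it, e_ss → ∞.
The unbounded component dominates.

infinity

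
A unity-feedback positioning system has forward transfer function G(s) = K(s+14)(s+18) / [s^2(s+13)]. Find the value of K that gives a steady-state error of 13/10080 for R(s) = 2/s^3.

The open loop has two poles at the origin → type 2 system.
K_a = lim_{s→0} s^2·G(s) = K·14·18 / (13) = (252/13)·K.
e_ss = 2/K_a = 13/10080 ⇒ K_a = 20160/13 ⇒ K = (20160/13)/(252/13) = 80.

80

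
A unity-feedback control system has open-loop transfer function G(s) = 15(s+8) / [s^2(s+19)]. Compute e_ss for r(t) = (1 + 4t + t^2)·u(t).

System type = 2 (two poles at s=0). By superposition:
  • 1: tracked with zero error.
  • 4t: tracked with zero error.
  • t^2: e_ss = 2/K_a with K_a=120/19 → 19/60.
Total e_ss = 19/60.

19/60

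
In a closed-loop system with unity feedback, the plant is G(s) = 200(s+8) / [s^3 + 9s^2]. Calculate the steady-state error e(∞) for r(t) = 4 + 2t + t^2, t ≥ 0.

The denominator has no term below 9s^2 — 2 poles at s=0, type 2. Treating each term separately:
  • 4: tracked with zero error.
  • 2t: tracked with zero error.
  • t^2: e_ss = 2/K_a with K_a=1600/9 → 9/800.
Total e_ss = 9/800.

9/800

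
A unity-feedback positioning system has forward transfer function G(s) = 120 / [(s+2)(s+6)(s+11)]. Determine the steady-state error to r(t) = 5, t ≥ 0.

No free integrators in G(s): this is a type 0 system.
K_p = lim_{s→0} G(s) = 120 / (2·6·11) = 10/11.
e_ss = 5/(1 + K_p) = 5/(21/11) = 55/21.

55/21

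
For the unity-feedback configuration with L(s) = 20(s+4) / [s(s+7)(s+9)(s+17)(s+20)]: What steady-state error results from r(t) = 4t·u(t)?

1071

The open loop has one pole at the origin → type 1 system.
K_v = lim_{s→0} s·L(s) = 20·4 / (7·9·17·20) = 4/1071.
e_ss = 4/K_v = 4/(4/1071) = 1071.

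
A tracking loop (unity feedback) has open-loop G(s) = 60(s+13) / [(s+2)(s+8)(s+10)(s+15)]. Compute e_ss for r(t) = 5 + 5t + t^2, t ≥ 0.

infinity

No free integrators in G(s): this is a type 0 system. By superposition:
  • 5: e_ss = 5/(1+K_p) with K_p=0.325 → 200/53.
  • 5t: a type-0 system cannot track it, e_ss → ∞.
  • t^2: a type-0 system cannot track it, e_ss → ∞.
The unbounded component dominates.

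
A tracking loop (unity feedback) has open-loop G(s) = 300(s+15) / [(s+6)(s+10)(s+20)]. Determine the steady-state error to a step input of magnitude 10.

40/19

No free integrators in G(s): this is a type 0 system.
K_p = lim_{s→0} G(s) = 300·15 / (6·10·20) = 3.75.
e_ss = 10/(1 + K_p) = 10/4.75 = 40/19.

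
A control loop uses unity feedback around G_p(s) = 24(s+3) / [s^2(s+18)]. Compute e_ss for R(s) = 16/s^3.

4

G_p(s) has two factors of s in the denominator, so the system is type 2.
K_a = lim_{s→0} s^2·G_p(s) = 24·3 / (18) = 4.
r(t) = 8t^2 gives R(s) = 16/s^3.
e_ss = 16/K_a = 16/4 = 4.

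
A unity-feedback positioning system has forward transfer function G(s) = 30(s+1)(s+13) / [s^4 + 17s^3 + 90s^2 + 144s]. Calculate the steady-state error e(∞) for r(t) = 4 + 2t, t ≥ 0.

48/65

Lowest-order denominator term is 144s, so the open loop has 1 pole at the origin → type 1 system. By superposition:
  • 4: tracked with zero error.
  • 2t: e_ss = 2/K_v with K_v=65/24 → 48/65.
Total e_ss = 48/65.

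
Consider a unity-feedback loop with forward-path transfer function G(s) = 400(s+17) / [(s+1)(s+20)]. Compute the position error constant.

The open loop has no poles at the origin → type 0 system.
K_p = lim_{s→0} G(s) = 400·17 / (1·20) = 340.

340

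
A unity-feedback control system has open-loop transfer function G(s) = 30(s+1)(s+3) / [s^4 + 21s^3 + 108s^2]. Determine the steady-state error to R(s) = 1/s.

The denominator has no term below 108s^2 — 2 poles at s=0, type 2.
A type-2 system has K_p = ∞, so it tracks a step input with zero steady-state error.

0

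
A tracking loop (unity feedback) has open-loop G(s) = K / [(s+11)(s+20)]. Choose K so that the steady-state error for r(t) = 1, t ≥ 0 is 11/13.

The open loop has no poles at the origin → type 0 system.
K_p = lim_{s→0} G(s) = K / (11·20) = (1/220)·K.
e_ss = 1/(1 + K_p) = 11/13 ⇒ 1 + (1/220)·K = 13/11 ⇒ K = 40.

40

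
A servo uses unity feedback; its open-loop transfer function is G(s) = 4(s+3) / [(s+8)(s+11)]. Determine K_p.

3/22

No free integrators in G(s): this is a type 0 system.
K_p = lim_{s→0} G(s) = 4·3 / (8·11) = 3/22.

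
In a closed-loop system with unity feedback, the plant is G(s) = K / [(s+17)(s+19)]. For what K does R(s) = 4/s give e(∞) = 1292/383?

60

System type = 0 (no poles at s=0).
K_p = lim_{s→0} G(s) = K / (17·19) = (1/323)·K.
e_ss = 4/(1 + K_p) = 1292/383 ⇒ 1 + (1/323)·K = 383/323 ⇒ K = 60.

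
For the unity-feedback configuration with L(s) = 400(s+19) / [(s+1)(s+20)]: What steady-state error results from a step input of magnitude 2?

2/381

No free integrators in L(s): this is a type 0 system.
K_p = lim_{s→0} L(s) = 400·19 / (1·20) = 380.
e_ss = 2/(1 + K_p) = 2/381.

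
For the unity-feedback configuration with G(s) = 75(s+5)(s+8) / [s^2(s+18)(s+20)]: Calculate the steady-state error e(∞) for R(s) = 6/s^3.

System type = 2 (two poles at s=0).
K_a = lim_{s→0} s^2·G(s) = 75·5·8 / (18·20) = 25/3.
r(t) = 3t^2 gives R(s) = 6/s^3.
e_ss = 6/K_a = 6/(25/3) = 0.72.

0.72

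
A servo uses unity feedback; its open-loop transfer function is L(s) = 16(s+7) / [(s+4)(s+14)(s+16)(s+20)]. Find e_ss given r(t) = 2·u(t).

320/161

The open loop has no poles at the origin → type 0 system.
K_p = lim_{s→0} L(s) = 16·7 / (4·14·16·20) = 1/160.
e_ss = 2/(1 + K_p) = 2/(161/160) = 320/161.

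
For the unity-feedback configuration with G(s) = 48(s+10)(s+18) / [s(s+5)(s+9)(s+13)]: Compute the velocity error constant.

192/13

The open loop has one pole at the origin → type 1 system.
K_v = lim_{s→0} s·G(s) = 48·10·18 / (5·9·13) = 192/13.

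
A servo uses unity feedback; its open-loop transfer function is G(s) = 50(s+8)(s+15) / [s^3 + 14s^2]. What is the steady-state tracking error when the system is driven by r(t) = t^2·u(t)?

The denominator has no term below 14s^2 — 2 poles at s=0, type 2.
K_a = lim_{s→0} s^2·G(s) = 50·8·15 / 14 = 3000/7.
r(t) = t^2 gives R(s) = 2/s^3.
e_ss = 2/K_a = 2/(3000/7) = 7/1500.

7/1500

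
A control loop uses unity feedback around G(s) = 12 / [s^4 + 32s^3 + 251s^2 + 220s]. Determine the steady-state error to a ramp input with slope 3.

55

Lowest-order denominator term is 220s, so the open loop has 1 pole at the origin → type 1 system.
K_v = lim_{s→0} s·G(s) = 12 / 220 = 3/55.
e_ss = 3/K_v = 3/(3/55) = 55.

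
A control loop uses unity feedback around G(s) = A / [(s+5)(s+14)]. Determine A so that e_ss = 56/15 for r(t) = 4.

5

The open loop has no poles at the origin → type 0 system.
K_p = lim_{s→0} G(s) = A / (5·14) = (1/70)·A.
e_ss = 4/(1 + K_p) = 56/15 ⇒ 1 + (1/70)·A = 15/14 ⇒ A = 5.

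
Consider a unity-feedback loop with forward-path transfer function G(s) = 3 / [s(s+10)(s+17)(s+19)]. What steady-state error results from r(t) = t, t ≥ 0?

3230/3

System type = 1 (one pole at s=0).
K_v = lim_{s→0} s·G(s) = 3 / (10·17·19) = 3/3230.
e_ss = 1/K_v = 1/(3/3230) = 3230/3.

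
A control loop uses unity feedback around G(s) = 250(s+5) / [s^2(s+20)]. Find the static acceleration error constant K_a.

The open loop has two poles at the origin → type 2 system.
K_a = lim_{s→0} s^2·G(s) = 250·5 / (20) = 62.5.

62.5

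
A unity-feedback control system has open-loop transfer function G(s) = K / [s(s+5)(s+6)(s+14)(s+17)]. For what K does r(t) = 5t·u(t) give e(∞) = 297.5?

120

One free integrator in G(s): this is a type 1 system.
K_v = lim_{s→0} s·G(s) = K / (5·6·14·17) = (1/7140)·K.
e_ss = 5/K_v = 297.5 ⇒ K_v = 2/119 ⇒ K = (2/119)/(1/7140) = 120.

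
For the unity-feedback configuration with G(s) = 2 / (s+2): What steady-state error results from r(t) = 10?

No free integrators in G(s): this is a type 0 system.
K_p = lim_{s→0} G(s) = 2 / (2) = 1.
e_ss = 10/(1 + K_p) = 10/2 = 5.

5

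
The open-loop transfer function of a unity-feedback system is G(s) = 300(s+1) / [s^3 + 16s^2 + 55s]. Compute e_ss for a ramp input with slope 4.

Factoring s from the denominator leaves a polynomial with constant term 55, so the system is type 1.
K_v = lim_{s→0} s·G(s) = 300·1 / 55 = 60/11.
e_ss = 4/K_v = 4/(60/11) = 11/15.

11/15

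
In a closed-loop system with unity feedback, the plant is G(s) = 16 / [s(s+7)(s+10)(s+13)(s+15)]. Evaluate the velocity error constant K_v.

System type = 1 (one pole at s=0).
K_v = lim_{s→0} s·G(s) = 16 / (7·10·13·15) = 8/6825.

8/6825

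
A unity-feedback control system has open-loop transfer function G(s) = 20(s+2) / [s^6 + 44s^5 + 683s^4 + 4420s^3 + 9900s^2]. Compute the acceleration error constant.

Factoring s^2 from the denominator leaves a polynomial with constant term 9900, so the system is type 2.
K_a = lim_{s→0} s^2·G(s) = 20·2 / 9900 = 2/495.

2/495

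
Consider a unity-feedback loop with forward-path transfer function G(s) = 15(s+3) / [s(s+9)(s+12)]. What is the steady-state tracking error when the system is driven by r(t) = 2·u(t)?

The open loop has one pole at the origin → type 1 system.
A type-1 system has K_p = ∞, so it tracks a step input with zero steady-state error.

0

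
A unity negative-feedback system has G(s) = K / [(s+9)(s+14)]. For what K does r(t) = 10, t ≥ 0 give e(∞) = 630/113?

100

The open loop has no poles at the origin → type 0 system.
K_p = lim_{s→0} G(s) = K / (9·14) = (1/126)·K.
e_ss = 10/(1 + K_p) = 630/113 ⇒ 1 + (1/126)·K = 113/63 ⇒ K = 100.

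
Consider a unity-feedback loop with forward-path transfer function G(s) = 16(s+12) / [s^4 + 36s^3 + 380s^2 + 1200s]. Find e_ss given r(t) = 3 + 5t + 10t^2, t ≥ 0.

The denominator has no term below 1200s — 1 pole at s=0, type 1. Taking each input component in turn:
  • 3: tracked with zero error.
  • 5t: e_ss = 5/K_v with K_v=0.16 → 31.25.
  • 10t^2: a type-1 system cannot track it, e_ss → ∞.
The unbounded component dominates.

infinity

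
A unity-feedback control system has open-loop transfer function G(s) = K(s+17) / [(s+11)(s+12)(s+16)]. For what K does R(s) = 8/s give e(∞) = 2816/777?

The open loop has no poles at the origin → type 0 system.
K_p = lim_{s→0} G(s) = K·17 / (11·12·16) = (17/2112)·K.
e_ss = 8/(1 + K_p) = 2816/777 ⇒ 1 + (17/2112)·K = 777/352 ⇒ K = 150.

150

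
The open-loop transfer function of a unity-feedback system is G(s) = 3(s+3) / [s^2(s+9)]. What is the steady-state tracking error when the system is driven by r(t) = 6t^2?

Two free integrators in G(s): this is a type 2 system.
K_a = lim_{s→0} s^2·G(s) = 3·3 / (9) = 1.
r(t) = 6t^2 gives R(s) = 12/s^3.
e_ss = 12/K_a = 12/1 = 12.

12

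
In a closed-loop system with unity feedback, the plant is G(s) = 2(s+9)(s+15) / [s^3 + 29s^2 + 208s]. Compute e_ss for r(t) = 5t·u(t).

104/27

Factoring s from the denominator leaves a polynomial with constant term 208, so the system is type 1.
K_v = lim_{s→0} s·G(s) = 2·9·15 / 208 = 135/104.
e_ss = 5/K_v = 5/(135/104) = 104/27.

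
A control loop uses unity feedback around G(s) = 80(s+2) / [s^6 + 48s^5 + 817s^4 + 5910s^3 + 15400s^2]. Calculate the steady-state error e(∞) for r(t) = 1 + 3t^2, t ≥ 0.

577.5

The denominator has no term below 15400s^2 — 2 poles at s=0, type 2. By superposition:
  • 1: tracked with zero error.
  • 3t^2: e_ss = 6/K_a with K_a=4/385 → 577.5.
Total e_ss = 577.5.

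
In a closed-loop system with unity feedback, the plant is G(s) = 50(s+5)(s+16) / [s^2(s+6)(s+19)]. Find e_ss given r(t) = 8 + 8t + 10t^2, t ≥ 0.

0.57

Two free integrators in G(s): this is a type 2 system. Taking each input component in turn:
  • 8: tracked with zero error.
  • 8t: tracked with zero error.
  • 10t^2: e_ss = 20/K_a with K_a=2000/57 → 0.57.
Total e_ss = 0.57.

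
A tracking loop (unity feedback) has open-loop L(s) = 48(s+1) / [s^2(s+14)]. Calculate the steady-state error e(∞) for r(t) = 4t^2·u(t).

7/3

L(s) has two factors of s in the denominator, so the system is type 2.
K_a = lim_{s→0} s^2·L(s) = 48·1 / (14) = 24/7.
r(t) = 4t^2 gives R(s) = 8/s^3.
e_ss = 8/K_a = 8/(24/7) = 7/3.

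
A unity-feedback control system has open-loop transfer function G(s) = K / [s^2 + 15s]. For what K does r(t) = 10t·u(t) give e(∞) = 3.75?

40

The denominator has no term below 15s — 1 pole at s=0, type 1.
K_v = lim_{s→0} s·G(s) = K / 15 = (1/15)·K.
e_ss = 10/K_v = 3.75 ⇒ K_v = 8/3 ⇒ K = (8/3)/(1/15) = 40.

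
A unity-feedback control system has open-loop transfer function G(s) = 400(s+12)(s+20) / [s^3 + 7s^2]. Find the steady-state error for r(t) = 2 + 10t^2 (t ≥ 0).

Factoring s^2 from the denominator leaves a polynomial with constant term 7, so the system is type 2. By superposition:
  • 2: tracked with zero error.
  • 10t^2: e_ss = 20/K_a with K_a=96000/7 → 7/4800.
Total e_ss = 7/4800.

7/4800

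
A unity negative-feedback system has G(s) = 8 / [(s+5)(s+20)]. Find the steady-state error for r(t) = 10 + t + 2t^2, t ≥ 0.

G(s) has no factors of s in the denominator, so the system is type 0. By superposition:
  • 10: e_ss = 10/(1+K_p) with K_p=0.08 → 250/27.
  • t: a type-0 system cannot track it, e_ss → ∞.
  • 2t^2: a type-0 system cannot track it, e_ss → ∞.
The unbounded component dominates.

infinity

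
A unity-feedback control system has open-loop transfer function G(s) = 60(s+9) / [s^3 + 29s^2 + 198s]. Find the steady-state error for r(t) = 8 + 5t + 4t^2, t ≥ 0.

infinity

Lowest-order denominator term is 198s, so the open loop has 1 pole at the origin → type 1 system. Treating each term separately:
  • 8: tracked with zero error.
  • 5t: e_ss = 5/K_v with K_v=30/11 → 11/6.
  • 4t^2: a type-1 system cannot track it, e_ss → ∞.
The unbounded component dominates.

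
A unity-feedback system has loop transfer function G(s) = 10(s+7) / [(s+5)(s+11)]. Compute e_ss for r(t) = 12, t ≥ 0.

5.28

No free integrators in G(s): this is a type 0 system.
K_p = lim_{s→0} G(s) = 10·7 / (5·11) = 14/11.
e_ss = 12/(1 + K_p) = 12/(25/11) = 5.28.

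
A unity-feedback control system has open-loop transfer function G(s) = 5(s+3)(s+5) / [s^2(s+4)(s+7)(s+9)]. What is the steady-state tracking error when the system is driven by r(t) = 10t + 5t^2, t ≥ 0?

33.6

The open loop has two poles at the origin → type 2 system. By superposition:
  • 10t: tracked with zero error.
  • 5t^2: e_ss = 10/K_a with K_a=25/84 → 33.6.
Total e_ss = 33.6.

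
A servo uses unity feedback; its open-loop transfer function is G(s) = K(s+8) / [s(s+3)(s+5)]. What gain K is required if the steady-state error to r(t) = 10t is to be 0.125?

150

G(s) has one factor of s in the denominator, so the system is type 1.
K_v = lim_{s→0} s·G(s) = K·8 / (3·5) = (8/15)·K.
e_ss = 10/K_v = 0.125 ⇒ K_v = 80 ⇒ K = 80/(8/15) = 150.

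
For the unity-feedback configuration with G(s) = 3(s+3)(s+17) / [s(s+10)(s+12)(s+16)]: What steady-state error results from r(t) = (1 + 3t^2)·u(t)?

G(s) has one factor of s in the denominator, so the system is type 1. Taking each input component in turn:
  • 1: tracked with zero error.
  • 3t^2: a type-1 system cannot track it, e_ss → ∞.
The unbounded component dominates.

infinity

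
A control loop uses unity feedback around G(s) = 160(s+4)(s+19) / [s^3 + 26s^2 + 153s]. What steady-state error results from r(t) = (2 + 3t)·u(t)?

459/12160

Factoring s from the denominator leaves a polynomial with constant term 153, so the system is type 1. Treating each term separately:
  • 2: tracked with zero error.
  • 3t: e_ss = 3/K_v with K_v=12160/153 → 459/12160.
Total e_ss = 459/12160.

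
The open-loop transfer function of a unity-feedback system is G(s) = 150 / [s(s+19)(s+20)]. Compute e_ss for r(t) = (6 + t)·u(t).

38/15

One free integrator in G(s): this is a type 1 system. Taking each input component in turn:
  • 6: tracked with zero error.
  • t: e_ss = 1/K_v with K_v=15/38 → 38/15.
Total e_ss = 38/15.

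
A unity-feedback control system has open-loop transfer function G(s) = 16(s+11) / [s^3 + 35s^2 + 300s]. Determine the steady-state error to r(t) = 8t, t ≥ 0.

150/11

Factoring s from the denominator leaves a polynomial with constant term 300, so the system is type 1.
K_v = lim_{s→0} s·G(s) = 16·11 / 300 = 44/75.
e_ss = 8/K_v = 8/(44/75) = 150/11.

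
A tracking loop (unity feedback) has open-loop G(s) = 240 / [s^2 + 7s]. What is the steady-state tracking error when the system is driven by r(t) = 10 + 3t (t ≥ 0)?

Lowest-order denominator term is 7s, so the open loop has 1 pole at the origin → type 1 system. By superposition:
  • 10: tracked with zero error.
  • 3t: e_ss = 3/K_v with K_v=240/7 → 0.0875.
Total e_ss = 0.0875.

0.0875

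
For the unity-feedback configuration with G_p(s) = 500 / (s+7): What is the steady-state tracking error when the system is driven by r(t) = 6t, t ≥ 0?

infinity

G_p(s) has no factors of s in the denominator, so the system is type 0.
For a type-0 system K_v = 0, so e_ss to a ramp input is unbounded.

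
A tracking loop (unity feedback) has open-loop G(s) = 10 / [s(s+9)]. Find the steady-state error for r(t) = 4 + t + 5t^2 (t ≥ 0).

infinity

The open loop has one pole at the origin → type 1 system. Treating each term separately:
  • 4: tracked with zero error.
  • t: e_ss = 1/K_v with K_v=10/9 → 0.9.
  • 5t^2: a type-1 system cannot track it, e_ss → ∞.
The unbounded component dominates.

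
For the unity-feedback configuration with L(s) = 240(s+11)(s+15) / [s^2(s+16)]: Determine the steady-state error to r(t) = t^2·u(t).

The open loop has two poles at the origin → type 2 system.
K_a = lim_{s→0} s^2·L(s) = 240·11·15 / (16) = 2475.
r(t) = t^2 gives R(s) = 2/s^3.
e_ss = 2/K_a = 2/2475.

2/2475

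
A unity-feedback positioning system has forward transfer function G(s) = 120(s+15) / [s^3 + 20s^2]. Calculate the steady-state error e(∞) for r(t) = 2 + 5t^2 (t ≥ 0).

1/9

The denominator has no term below 20s^2 — 2 poles at s=0, type 2. By superposition:
  • 2: tracked with zero error.
  • 5t^2: e_ss = 10/K_a with K_a=90 → 1/9.
Total e_ss = 1/9.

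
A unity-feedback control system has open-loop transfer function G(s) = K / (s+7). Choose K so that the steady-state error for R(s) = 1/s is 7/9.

2

The open loop has no poles at the origin → type 0 system.
K_p = lim_{s→0} G(s) = K / (7) = (1/7)·K.
e_ss = 1/(1 + K_p) = 7/9 ⇒ 1 + (1/7)·K = 9/7 ⇒ K = 2.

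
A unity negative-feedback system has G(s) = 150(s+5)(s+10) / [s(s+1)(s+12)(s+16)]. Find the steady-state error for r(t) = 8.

0

One free integrator in G(s): this is a type 1 system.
K_p = ∞ for a type-1 system; e_ss to a step is zero.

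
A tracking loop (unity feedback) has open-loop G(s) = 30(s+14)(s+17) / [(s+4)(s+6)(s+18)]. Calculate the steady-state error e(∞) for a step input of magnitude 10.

360/631

G(s) has no factors of s in the denominator, so the system is type 0.
K_p = lim_{s→0} G(s) = 30·14·17 / (4·6·18) = 595/36.
e_ss = 10/(1 + K_p) = 10/(631/36) = 360/631.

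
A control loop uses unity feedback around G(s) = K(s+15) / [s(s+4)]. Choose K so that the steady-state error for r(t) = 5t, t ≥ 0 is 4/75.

25

System type = 1 (one pole at s=0).
K_v = lim_{s→0} s·G(s) = K·15 / (4) = 3.75·K.
e_ss = 5/K_v = 4/75 ⇒ K_v = 93.75 ⇒ K = 93.75/3.75 = 25.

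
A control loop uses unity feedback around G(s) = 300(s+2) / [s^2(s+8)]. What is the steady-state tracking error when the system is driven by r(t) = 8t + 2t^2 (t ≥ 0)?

4/75

System type = 2 (two poles at s=0). Treating each term separately:
  • 8t: tracked with zero error.
  • 2t^2: e_ss = 4/K_a with K_a=75 → 4/75.
Total e_ss = 4/75.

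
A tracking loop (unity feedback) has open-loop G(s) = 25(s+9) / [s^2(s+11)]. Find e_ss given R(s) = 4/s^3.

System type = 2 (two poles at s=0).
K_a = lim_{s→0} s^2·G(s) = 25·9 / (11) = 225/11.
r(t) = 2t^2 gives R(s) = 4/s^3.
e_ss = 4/K_a = 4/(225/11) = 44/225.

44/225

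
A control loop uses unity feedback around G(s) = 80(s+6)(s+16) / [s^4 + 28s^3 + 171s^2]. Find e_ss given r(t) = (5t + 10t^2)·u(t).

Factoring s^2 from the denominator leaves a polynomial with constant term 171, so the system is type 2. Treating each term separately:
  • 5t: tracked with zero error.
  • 10t^2: e_ss = 20/K_a with K_a=2560/57 → 57/128.
Total e_ss = 57/128.

57/128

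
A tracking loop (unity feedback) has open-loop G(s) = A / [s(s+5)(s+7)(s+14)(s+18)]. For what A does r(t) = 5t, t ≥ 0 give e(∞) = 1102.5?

40

The open loop has one pole at the origin → type 1 system.
K_v = lim_{s→0} s·G(s) = A / (5·7·14·18) = (1/8820)·A.
e_ss = 5/K_v = 1102.5 ⇒ K_v = 2/441 ⇒ A = (2/441)/(1/8820) = 40.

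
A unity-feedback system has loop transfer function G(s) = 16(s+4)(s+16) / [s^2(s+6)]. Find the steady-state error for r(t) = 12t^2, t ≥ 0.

System type = 2 (two poles at s=0).
K_a = lim_{s→0} s^2·G(s) = 16·4·16 / (6) = 512/3.
r(t) = 12t^2 gives R(s) = 24/s^3.
e_ss = 24/K_a = 24/(512/3) = 9/64.

9/64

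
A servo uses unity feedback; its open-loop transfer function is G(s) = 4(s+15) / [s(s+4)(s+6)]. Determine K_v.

G(s) has one factor of s in the denominator, so the system is type 1.
K_v = lim_{s→0} s·G(s) = 4·15 / (4·6) = 2.5.

2.5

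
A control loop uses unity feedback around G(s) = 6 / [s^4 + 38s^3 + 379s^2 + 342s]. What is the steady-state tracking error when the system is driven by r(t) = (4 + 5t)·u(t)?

The denominator has no term below 342s — 1 pole at s=0, type 1. By superposition:
  • 4: tracked with zero error.
  • 5t: e_ss = 5/K_v with K_v=1/57 → 285.
Total e_ss = 285.

285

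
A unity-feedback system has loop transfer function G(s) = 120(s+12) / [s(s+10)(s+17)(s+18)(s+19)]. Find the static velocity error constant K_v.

G(s) has one factor of s in the denominator, so the system is type 1.
K_v = lim_{s→0} s·G(s) = 120·12 / (10·17·18·19) = 8/323.

8/323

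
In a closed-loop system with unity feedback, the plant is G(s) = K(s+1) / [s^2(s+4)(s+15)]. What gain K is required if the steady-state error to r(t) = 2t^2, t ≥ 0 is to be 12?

20

The open loop has two poles at the origin → type 2 system.
K_a = lim_{s→0} s^2·G(s) = K·1 / (4·15) = (1/60)·K.
e_ss = 4/K_a = 12 ⇒ K_a = 1/3 ⇒ K = (1/3)/(1/60) = 20.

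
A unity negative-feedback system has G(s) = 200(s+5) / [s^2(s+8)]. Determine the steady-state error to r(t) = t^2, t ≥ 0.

0.016

The open loop has two poles at the origin → type 2 system.
K_a = lim_{s→0} s^2·G(s) = 200·5 / (8) = 125.
r(t) = t^2 gives R(s) = 2/s^3.
e_ss = 2/K_a = 2/125 = 0.016.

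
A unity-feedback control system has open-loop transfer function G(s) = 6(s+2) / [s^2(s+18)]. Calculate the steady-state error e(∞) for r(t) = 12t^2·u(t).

36

Two free integrators in G(s): this is a type 2 system.
K_a = lim_{s→0} s^2·G(s) = 6·2 / (18) = 2/3.
r(t) = 12t^2 gives R(s) = 24/s^3.
e_ss = 24/K_a = 24/(2/3) = 36.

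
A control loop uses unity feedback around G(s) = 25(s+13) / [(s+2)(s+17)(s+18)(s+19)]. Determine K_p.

325/11628

G(s) has no factors of s in the denominator, so the system is type 0.
K_p = lim_{s→0} G(s) = 25·13 / (2·17·18·19) = 325/11628.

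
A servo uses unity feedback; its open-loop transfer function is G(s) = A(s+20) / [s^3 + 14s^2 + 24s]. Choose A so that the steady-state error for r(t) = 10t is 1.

The denominator has no term below 24s — 1 pole at s=0, type 1.
K_v = lim_{s→0} s·G(s) = A·20 / 24 = (5/6)·A.
e_ss = 10/K_v = 1 ⇒ K_v = 10 ⇒ A = 10/(5/6) = 12.

12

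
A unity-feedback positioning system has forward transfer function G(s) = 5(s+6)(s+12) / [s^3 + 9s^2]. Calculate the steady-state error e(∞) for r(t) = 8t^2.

0.4

The denominator has no term below 9s^2 — 2 poles at s=0, type 2.
K_a = lim_{s→0} s^2·G(s) = 5·6·12 / 9 = 40.
r(t) = 8t^2 gives R(s) = 16/s^3.
e_ss = 16/K_a = 16/40 = 0.4.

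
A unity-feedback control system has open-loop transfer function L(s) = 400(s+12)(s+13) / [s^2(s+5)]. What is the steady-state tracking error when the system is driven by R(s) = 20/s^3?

System type = 2 (two poles at s=0).
K_a = lim_{s→0} s^2·L(s) = 400·12·13 / (5) = 12480.
r(t) = 10t^2 gives R(s) = 20/s^3.
e_ss = 20/K_a = 20/12480 = 1/624.

1/624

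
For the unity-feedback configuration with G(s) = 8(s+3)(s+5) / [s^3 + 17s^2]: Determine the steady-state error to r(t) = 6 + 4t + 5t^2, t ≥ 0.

17/12

The denominator has no term below 17s^2 — 2 poles at s=0, type 2. Treating each term separately:
  • 6: tracked with zero error.
  • 4t: tracked with zero error.
  • 5t^2: e_ss = 10/K_a with K_a=120/17 → 17/12.
Total e_ss = 17/12.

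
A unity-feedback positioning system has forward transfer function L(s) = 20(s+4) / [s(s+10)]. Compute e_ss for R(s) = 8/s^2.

System type = 1 (one pole at s=0).
K_v = lim_{s→0} s·L(s) = 20·4 / (10) = 8.
e_ss = 8/K_v = 8/8 = 1.

1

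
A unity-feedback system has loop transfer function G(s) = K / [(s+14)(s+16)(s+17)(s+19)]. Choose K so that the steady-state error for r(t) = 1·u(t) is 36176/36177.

2

The open loop has no poles at the origin → type 0 system.
K_p = lim_{s→0} G(s) = K / (14·16·17·19) = (1/72352)·K.
e_ss = 1/(1 + K_p) = 36176/36177 ⇒ 1 + (1/72352)·K = 36177/36176 ⇒ K = 2.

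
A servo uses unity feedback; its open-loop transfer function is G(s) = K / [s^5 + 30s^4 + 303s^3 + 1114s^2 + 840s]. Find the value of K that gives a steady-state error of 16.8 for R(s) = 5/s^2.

Lowest-order denominator term is 840s, so the open loop has 1 pole at the origin → type 1 system.
K_v = lim_{s→0} s·G(s) = K / 840 = (1/840)·K.
e_ss = 5/K_v = 16.8 ⇒ K_v = 25/84 ⇒ K = (25/84)/(1/840) = 250.

250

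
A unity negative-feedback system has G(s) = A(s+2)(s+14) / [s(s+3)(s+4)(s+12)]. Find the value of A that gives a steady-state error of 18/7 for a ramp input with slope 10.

20

G(s) has one factor of s in the denominator, so the system is type 1.
K_v = lim_{s→0} s·G(s) = A·2·14 / (3·4·12) = (7/36)·A.
e_ss = 10/K_v = 18/7 ⇒ K_v = 35/9 ⇒ A = (35/9)/(7/36) = 20.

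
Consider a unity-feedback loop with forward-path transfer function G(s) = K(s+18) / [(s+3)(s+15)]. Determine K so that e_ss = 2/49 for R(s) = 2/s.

The open loop has no poles at the origin → type 0 system.
K_p = lim_{s→0} G(s) = K·18 / (3·15) = 0.4·K.
e_ss = 2/(1 + K_p) = 2/49 ⇒ 1 + 0.4·K = 49 ⇒ K = 120.

120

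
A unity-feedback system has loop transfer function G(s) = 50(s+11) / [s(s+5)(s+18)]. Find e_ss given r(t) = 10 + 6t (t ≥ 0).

G(s) has one factor of s in the denominator, so the system is type 1. By superposition:
  • 10: tracked with zero error.
  • 6t: e_ss = 6/K_v with K_v=55/9 → 54/55.
Total e_ss = 54/55.

54/55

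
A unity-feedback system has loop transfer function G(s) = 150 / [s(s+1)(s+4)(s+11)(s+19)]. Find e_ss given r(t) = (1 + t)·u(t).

418/75

The open loop has one pole at the origin → type 1 system. Treating each term separately:
  • 1: tracked with zero error.
  • t: e_ss = 1/K_v with K_v=75/418 → 418/75.
Total e_ss = 418/75.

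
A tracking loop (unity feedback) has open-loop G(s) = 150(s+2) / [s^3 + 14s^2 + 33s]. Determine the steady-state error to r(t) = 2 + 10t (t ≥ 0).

Lowest-order denominator term is 33s, so the open loop has 1 pole at the origin → type 1 system. By superposition:
  • 2: tracked with zero error.
  • 10t: e_ss = 10/K_v with K_v=100/11 → 1.1.
Total e_ss = 1.1.

1.1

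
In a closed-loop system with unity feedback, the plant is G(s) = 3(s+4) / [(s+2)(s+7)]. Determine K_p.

System type = 0 (no poles at s=0).
K_p = lim_{s→0} G(s) = 3·4 / (2·7) = 6/7.

6/7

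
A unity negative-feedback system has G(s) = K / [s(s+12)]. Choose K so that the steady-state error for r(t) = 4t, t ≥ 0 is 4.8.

System type = 1 (one pole at s=0).
K_v = lim_{s→0} s·G(s) = K / (12) = (1/12)·K.
e_ss = 4/K_v = 4.8 ⇒ K_v = 5/6 ⇒ K = (5/6)/(1/12) = 10.

10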